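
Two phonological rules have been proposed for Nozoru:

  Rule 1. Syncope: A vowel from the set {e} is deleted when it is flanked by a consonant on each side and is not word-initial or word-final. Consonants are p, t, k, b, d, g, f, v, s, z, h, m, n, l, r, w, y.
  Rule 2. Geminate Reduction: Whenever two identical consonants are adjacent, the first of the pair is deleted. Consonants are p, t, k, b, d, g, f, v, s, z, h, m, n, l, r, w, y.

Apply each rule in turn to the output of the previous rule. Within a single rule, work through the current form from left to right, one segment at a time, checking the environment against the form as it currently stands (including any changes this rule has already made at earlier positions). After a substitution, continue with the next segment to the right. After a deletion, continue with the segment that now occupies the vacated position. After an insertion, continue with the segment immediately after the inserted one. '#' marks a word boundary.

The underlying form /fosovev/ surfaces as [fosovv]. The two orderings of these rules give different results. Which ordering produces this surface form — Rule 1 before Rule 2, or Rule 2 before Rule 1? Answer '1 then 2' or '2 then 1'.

Order 1 then 2:
  1 Syncope: [fosovev] → [fosovv]
  2 Geminate Reduction: [fosovv] → [fosov]
  result: [fosov]
Order 2 then 1:
  2 Geminate Reduction: no change — [fosovev]
  1 Syncope: [fosovev] → [fosovv]
  result: [fosovv]

2 then 1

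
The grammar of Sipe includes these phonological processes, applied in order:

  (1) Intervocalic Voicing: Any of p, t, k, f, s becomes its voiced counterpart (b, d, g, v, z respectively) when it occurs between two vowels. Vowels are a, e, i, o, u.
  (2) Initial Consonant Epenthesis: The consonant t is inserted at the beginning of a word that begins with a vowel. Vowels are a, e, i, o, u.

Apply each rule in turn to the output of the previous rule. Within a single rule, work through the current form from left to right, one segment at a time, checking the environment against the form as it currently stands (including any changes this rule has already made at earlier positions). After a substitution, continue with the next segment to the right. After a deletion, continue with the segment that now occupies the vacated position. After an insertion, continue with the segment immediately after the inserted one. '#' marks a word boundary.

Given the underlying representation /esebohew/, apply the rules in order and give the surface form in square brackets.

[tezebohew]

(1) Intervocalic Voicing: [esebohew] → [ezebohew]
(2) Initial Consonant Epenthesis: [ezebohew] → [tezebohew]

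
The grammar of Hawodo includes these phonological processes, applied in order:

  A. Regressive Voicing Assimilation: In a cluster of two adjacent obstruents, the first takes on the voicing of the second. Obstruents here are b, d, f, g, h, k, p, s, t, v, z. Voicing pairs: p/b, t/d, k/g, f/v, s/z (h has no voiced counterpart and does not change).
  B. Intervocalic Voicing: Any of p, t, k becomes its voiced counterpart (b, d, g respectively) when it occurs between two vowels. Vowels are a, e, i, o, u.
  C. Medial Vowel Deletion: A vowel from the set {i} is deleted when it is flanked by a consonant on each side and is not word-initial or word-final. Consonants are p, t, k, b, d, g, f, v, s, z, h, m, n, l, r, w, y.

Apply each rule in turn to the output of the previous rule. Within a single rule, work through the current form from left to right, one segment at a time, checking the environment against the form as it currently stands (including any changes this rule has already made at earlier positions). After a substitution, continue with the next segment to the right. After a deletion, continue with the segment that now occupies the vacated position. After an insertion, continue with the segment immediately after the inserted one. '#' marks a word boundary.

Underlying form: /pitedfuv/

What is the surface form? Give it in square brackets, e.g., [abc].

A Regressive Voicing Assimilation: [pitedfuv] → [pitetfuv]
B Intervocalic Voicing: [pitetfuv] → [pidetfuv]
C Medial Vowel Deletion: [pidetfuv] → [pdetfuv]

[pdetfuv]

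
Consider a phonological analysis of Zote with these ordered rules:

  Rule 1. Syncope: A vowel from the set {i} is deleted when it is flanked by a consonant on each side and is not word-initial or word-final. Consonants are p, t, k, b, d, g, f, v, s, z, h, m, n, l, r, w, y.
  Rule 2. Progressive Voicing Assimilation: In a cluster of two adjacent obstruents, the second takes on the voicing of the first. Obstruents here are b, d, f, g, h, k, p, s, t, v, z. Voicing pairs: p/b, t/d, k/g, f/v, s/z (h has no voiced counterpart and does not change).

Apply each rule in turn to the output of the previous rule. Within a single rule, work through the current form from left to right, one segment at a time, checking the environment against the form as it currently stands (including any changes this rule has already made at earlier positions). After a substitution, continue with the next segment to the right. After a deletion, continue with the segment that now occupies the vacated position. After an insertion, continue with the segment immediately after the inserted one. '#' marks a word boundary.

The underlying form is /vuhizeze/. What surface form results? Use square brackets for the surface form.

Rule 1 Syncope: [vuhizeze] → [vuhzeze]
Rule 2 Progressive Voicing Assimilation: [vuhzeze] → [vuhseze]

[vuhseze]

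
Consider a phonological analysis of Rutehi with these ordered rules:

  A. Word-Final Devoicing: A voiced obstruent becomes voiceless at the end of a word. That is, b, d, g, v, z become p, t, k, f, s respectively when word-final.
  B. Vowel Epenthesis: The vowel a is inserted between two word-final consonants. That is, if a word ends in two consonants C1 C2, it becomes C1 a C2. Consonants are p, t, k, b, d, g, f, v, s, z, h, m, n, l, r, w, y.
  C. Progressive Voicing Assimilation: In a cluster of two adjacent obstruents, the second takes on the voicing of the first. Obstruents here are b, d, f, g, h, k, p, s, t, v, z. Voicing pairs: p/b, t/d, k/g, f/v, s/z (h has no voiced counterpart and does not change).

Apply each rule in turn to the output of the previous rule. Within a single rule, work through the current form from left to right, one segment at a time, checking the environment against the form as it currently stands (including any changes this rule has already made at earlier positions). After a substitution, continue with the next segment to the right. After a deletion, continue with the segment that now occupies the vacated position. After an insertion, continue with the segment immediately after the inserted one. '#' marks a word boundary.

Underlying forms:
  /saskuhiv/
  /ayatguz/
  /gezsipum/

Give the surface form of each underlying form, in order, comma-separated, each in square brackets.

/saskuhiv/:
  A Word-Final Devoicing: [saskuhiv] → [saskuhif]
  B Vowel Epenthesis: no change — [saskuhif]
  C Progressive Voicing Assimilation: no change — [saskuhif]
/ayatguz/:
  A Word-Final Devoicing: [ayatguz] → [ayatgus]
  B Vowel Epenthesis: no change — [ayatgus]
  C Progressive Voicing Assimilation: [ayatgus] → [ayatkus]
/gezsipum/:
  A Word-Final Devoicing: no change — [gezsipum]
  B Vowel Epenthesis: no change — [gezsipum]
  C Progressive Voicing Assimilation: [gezsipum] → [gezzipum]

[saskuhif], [ayatkus], [gezzipum]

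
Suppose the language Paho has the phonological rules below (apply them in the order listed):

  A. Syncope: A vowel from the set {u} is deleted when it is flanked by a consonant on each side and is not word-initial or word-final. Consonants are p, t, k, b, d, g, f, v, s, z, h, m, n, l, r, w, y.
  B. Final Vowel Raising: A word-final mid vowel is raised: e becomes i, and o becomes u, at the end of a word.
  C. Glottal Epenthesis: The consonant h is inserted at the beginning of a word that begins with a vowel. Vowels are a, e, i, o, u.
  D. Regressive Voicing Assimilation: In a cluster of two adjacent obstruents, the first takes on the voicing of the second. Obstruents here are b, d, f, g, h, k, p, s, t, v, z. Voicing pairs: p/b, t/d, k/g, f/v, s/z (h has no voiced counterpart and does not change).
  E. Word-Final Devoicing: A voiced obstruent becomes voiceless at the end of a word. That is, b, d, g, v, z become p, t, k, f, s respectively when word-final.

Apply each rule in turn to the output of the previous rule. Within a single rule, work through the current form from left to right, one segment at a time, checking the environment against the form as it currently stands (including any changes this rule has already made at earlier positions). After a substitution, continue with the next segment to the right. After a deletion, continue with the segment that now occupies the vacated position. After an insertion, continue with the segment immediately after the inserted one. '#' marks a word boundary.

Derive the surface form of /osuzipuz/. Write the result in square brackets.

A Syncope: [osuzipuz] → [oszipz]
B Final Vowel Raising: no change — [oszipz]
C Glottal Epenthesis: [oszipz] → [hoszipz]
D Regressive Voicing Assimilation: [hoszipz] → [hozzibz]
E Word-Final Devoicing: [hozzibz] → [hozzibs]

[hozzibs]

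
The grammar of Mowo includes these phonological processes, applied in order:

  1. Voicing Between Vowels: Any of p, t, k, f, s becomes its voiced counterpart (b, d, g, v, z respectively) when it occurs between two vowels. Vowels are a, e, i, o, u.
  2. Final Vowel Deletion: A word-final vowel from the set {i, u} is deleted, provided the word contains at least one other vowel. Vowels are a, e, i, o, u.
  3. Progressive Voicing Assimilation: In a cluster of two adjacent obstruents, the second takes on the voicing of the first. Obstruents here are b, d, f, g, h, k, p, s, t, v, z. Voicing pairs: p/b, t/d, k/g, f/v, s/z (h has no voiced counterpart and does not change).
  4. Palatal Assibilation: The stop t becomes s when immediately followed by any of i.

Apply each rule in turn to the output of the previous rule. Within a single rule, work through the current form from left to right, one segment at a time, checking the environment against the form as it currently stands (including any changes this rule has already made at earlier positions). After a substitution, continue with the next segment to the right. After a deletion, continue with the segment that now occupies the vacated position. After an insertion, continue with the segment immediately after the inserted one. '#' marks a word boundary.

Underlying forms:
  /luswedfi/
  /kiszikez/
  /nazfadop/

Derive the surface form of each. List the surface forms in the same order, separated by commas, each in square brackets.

/luswedfi/:
  1 Voicing Between Vowels: no change — [luswedfi]
  2 Final Vowel Deletion: [luswedfi] → [luswedf]
  3 Progressive Voicing Assimilation: [luswedf] → [luswedv]
  4 Palatal Assibilation: no change — [luswedv]
/kiszikez/:
  1 Voicing Between Vowels: [kiszikez] → [kiszigez]
  2 Final Vowel Deletion: no change — [kiszigez]
  3 Progressive Voicing Assimilation: [kiszigez] → [kissigez]
  4 Palatal Assibilation: no change — [kissigez]
/nazfadop/:
  1 Voicing Between Vowels: no change — [nazfadop]
  2 Final Vowel Deletion: no change — [nazfadop]
  3 Progressive Voicing Assimilation: [nazfadop] → [nazvadop]
  4 Palatal Assibilation: no change — [nazvadop]

[luswedv], [kissigez], [nazvadop]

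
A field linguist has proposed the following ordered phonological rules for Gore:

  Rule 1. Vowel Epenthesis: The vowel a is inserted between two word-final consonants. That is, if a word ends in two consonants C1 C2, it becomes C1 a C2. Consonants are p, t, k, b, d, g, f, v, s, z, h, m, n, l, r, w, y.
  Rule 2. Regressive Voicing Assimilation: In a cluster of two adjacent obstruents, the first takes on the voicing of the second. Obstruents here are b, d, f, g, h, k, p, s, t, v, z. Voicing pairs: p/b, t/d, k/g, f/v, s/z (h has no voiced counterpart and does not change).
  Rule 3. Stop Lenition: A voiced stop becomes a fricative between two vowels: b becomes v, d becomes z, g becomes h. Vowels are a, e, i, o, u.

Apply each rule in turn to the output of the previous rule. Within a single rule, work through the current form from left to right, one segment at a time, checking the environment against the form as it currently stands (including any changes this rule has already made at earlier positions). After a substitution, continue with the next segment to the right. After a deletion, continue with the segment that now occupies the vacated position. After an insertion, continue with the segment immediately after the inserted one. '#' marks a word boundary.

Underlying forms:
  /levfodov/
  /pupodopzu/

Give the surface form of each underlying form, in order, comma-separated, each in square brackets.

[leffozov], [pupozobzu]

/levfodov/:
  Rule 1 Vowel Epenthesis: no change — [levfodov]
  Rule 2 Regressive Voicing Assimilation: [levfodov] → [leffodov]
  Rule 3 Stop Lenition: [leffodov] → [leffozov]
/pupodopzu/:
  Rule 1 Vowel Epenthesis: no change — [pupodopzu]
  Rule 2 Regressive Voicing Assimilation: [pupodopzu] → [pupodobzu]
  Rule 3 Stop Lenition: [pupodobzu] → [pupozobzu]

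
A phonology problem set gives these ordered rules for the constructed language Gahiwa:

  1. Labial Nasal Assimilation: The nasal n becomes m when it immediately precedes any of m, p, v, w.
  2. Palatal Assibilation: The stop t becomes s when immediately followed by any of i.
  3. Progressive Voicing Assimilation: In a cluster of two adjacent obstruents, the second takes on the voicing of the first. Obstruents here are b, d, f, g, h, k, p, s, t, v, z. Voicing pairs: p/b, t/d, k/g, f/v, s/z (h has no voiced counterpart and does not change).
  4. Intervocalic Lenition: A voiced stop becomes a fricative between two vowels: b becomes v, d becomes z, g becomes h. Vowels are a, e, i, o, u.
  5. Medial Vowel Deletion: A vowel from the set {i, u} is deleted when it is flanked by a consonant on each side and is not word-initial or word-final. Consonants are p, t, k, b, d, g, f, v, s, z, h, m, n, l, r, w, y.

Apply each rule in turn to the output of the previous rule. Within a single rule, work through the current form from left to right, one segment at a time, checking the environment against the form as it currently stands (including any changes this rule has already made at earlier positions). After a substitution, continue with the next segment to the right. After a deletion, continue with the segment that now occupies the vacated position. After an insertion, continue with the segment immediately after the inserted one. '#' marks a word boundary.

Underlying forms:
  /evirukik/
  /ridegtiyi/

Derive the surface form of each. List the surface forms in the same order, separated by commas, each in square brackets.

/evirukik/:
  1 Labial Nasal Assimilation: no change — [evirukik]
  2 Palatal Assibilation: no change — [evirukik]
  3 Progressive Voicing Assimilation: no change — [evirukik]
  4 Intervocalic Lenition: no change — [evirukik]
  5 Medial Vowel Deletion: [evirukik] → [evrkk]
/ridegtiyi/:
  1 Labial Nasal Assimilation: no change — [ridegtiyi]
  2 Palatal Assibilation: [ridegtiyi] → [ridegsiyi]
  3 Progressive Voicing Assimilation: [ridegsiyi] → [ridegziyi]
  4 Intervocalic Lenition: [ridegziyi] → [rizegziyi]
  5 Medial Vowel Deletion: [rizegziyi] → [rzegzyi]

[evrkk], [rzegzyi]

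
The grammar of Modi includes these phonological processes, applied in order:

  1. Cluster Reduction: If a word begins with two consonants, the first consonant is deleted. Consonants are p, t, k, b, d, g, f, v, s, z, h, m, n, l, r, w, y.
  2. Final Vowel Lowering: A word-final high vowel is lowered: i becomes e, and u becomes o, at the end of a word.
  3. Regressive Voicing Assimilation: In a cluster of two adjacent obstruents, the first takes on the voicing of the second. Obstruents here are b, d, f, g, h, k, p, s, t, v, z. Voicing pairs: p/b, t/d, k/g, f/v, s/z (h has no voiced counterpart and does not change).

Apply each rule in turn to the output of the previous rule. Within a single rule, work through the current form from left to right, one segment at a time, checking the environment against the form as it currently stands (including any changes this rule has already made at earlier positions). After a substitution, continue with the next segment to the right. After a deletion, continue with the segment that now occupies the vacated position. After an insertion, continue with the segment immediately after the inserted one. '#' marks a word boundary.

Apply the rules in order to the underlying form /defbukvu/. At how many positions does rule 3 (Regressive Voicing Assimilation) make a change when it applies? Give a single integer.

2

1 Cluster Reduction: no change — [defbukvu]
2 Final Vowel Lowering: [defbukvu] → [defbukvo]
3 Regressive Voicing Assimilation: [defbukvo] → [devbugvo]
Rule 3 changed 2 position(s).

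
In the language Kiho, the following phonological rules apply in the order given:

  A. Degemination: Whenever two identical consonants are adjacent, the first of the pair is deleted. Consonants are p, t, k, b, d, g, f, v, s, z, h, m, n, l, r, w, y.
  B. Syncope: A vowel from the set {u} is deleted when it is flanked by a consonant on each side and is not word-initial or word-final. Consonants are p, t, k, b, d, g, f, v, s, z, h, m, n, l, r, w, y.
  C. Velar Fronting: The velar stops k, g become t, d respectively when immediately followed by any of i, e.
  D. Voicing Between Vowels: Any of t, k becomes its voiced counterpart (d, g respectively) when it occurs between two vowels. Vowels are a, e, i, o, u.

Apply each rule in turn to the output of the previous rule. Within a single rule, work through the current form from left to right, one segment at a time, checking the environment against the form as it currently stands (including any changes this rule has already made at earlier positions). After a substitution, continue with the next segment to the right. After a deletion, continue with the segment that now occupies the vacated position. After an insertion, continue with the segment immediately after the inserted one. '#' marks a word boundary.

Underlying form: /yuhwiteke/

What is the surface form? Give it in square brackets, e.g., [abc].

[yhwidede]

A Degemination: no change — [yuhwiteke]
B Syncope: [yuhwiteke] → [yhwiteke]
C Velar Fronting: [yhwiteke] → [yhwitete]
D Voicing Between Vowels: [yhwitete] → [yhwidede]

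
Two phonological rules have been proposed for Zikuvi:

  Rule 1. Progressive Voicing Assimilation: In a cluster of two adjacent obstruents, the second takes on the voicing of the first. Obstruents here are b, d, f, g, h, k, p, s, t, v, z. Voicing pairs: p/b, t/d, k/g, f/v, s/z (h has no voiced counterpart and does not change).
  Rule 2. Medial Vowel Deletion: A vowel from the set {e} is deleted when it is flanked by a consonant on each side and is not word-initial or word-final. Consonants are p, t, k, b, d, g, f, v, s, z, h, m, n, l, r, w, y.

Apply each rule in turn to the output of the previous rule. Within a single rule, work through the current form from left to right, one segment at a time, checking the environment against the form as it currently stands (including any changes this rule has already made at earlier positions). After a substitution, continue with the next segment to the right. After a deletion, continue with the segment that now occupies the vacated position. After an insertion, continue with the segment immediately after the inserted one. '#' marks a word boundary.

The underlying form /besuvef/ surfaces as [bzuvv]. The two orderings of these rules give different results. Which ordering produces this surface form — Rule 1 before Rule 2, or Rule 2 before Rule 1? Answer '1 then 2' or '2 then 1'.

2 then 1

Order 1 then 2:
  1 Progressive Voicing Assimilation: no change — [besuvef]
  2 Medial Vowel Deletion: [besuvef] → [bsuvf]
  result: [bsuvf]
Order 2 then 1:
  2 Medial Vowel Deletion: [besuvef] → [bsuvf]
  1 Progressive Voicing Assimilation: [bsuvf] → [bzuvv]
  result: [bzuvv]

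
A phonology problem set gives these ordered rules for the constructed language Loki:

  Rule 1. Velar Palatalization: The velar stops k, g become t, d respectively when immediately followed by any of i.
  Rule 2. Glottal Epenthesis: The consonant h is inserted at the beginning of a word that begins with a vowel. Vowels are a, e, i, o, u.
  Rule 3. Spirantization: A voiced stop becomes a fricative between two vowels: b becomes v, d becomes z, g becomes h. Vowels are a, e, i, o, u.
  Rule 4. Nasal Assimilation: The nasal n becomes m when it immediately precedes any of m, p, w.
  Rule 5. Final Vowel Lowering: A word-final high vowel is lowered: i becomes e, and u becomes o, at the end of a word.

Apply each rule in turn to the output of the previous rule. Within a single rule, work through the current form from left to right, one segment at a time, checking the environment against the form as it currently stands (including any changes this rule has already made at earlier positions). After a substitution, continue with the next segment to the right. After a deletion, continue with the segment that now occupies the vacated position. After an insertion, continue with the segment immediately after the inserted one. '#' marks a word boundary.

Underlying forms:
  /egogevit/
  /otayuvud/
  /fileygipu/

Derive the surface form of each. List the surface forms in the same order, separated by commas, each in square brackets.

[hehohevit], [hotayuvud], [fileydipo]

/egogevit/:
  Rule 1 Velar Palatalization: no change — [egogevit]
  Rule 2 Glottal Epenthesis: [egogevit] → [hegogevit]
  Rule 3 Spirantization: [hegogevit] → [hehohevit]
  Rule 4 Nasal Assimilation: no change — [hehohevit]
  Rule 5 Final Vowel Lowering: no change — [hehohevit]
/otayuvud/:
  Rule 1 Velar Palatalization: no change — [otayuvud]
  Rule 2 Glottal Epenthesis: [otayuvud] → [hotayuvud]
  Rule 3 Spirantization: no change — [hotayuvud]
  Rule 4 Nasal Assimilation: no change — [hotayuvud]
  Rule 5 Final Vowel Lowering: no change — [hotayuvud]
/fileygipu/:
  Rule 1 Velar Palatalization: [fileygipu] → [fileydipu]
  Rule 2 Glottal Epenthesis: no change — [fileydipu]
  Rule 3 Spirantization: no change — [fileydipu]
  Rule 4 Nasal Assimilation: no change — [fileydipu]
  Rule 5 Final Vowel Lowering: [fileydipu] → [fileydipo]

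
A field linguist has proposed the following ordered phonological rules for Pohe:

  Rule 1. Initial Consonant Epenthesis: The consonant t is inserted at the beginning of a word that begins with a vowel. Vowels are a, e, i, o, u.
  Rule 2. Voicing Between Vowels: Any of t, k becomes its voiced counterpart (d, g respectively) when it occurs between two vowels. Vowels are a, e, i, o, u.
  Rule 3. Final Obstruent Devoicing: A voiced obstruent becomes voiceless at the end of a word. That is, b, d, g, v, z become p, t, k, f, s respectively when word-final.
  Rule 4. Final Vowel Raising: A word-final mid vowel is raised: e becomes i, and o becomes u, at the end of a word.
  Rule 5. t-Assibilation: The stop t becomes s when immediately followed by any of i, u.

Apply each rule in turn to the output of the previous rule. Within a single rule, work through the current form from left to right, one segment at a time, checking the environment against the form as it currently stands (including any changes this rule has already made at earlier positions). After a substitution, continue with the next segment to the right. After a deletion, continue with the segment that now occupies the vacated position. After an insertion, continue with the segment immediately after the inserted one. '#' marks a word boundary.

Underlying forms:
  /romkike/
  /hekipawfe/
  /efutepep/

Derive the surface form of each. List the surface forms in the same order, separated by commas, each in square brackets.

[romkigi], [hegipawfi], [tefudepep]

/romkike/:
  Rule 1 Initial Consonant Epenthesis: no change — [romkike]
  Rule 2 Voicing Between Vowels: [romkike] → [romkige]
  Rule 3 Final Obstruent Devoicing: no change — [romkige]
  Rule 4 Final Vowel Raising: [romkige] → [romkigi]
  Rule 5 t-Assibilation: no change — [romkigi]
/hekipawfe/:
  Rule 1 Initial Consonant Epenthesis: no change — [hekipawfe]
  Rule 2 Voicing Between Vowels: [hekipawfe] → [hegipawfe]
  Rule 3 Final Obstruent Devoicing: no change — [hegipawfe]
  Rule 4 Final Vowel Raising: [hegipawfe] → [hegipawfi]
  Rule 5 t-Assibilation: no change — [hegipawfi]
/efutepep/:
  Rule 1 Initial Consonant Epenthesis: [efutepep] → [tefutepep]
  Rule 2 Voicing Between Vowels: [tefutepep] → [tefudepep]
  Rule 3 Final Obstruent Devoicing: no change — [tefudepep]
  Rule 4 Final Vowel Raising: no change — [tefudepep]
  Rule 5 t-Assibilation: no change — [tefudepep]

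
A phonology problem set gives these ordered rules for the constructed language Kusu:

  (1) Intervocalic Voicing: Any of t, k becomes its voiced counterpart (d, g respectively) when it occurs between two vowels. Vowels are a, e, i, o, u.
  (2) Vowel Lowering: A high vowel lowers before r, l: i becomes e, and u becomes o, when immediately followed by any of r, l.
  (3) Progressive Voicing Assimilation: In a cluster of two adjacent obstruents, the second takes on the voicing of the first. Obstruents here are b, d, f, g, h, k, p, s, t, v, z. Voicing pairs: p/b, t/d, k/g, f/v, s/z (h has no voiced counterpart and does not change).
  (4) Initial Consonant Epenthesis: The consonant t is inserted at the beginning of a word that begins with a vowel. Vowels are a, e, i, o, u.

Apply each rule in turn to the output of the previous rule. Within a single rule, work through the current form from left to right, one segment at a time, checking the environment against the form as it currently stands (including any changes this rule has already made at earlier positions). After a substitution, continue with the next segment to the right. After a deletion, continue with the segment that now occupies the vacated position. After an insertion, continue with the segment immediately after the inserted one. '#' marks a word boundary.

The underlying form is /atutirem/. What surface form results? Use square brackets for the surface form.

(1) Intervocalic Voicing: [atutirem] → [adudirem]
(2) Vowel Lowering: [adudirem] → [aduderem]
(3) Progressive Voicing Assimilation: no change — [aduderem]
(4) Initial Consonant Epenthesis: [aduderem] → [taduderem]

[taduderem]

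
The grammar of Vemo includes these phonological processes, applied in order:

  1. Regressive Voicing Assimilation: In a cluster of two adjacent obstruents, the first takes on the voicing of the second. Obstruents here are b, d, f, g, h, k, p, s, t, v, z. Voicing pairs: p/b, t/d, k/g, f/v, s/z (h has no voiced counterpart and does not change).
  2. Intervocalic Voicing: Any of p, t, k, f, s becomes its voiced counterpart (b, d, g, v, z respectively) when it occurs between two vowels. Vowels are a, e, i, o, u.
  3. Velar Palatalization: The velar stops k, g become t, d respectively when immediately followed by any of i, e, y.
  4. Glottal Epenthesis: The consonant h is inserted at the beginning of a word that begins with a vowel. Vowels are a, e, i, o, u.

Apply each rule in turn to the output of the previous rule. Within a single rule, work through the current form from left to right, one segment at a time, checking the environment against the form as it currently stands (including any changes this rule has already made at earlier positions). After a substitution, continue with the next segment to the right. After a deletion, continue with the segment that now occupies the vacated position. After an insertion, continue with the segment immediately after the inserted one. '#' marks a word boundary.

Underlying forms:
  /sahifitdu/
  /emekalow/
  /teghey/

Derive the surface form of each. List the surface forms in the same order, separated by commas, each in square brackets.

[sahividdu], [hemegalow], [tekhey]

/sahifitdu/:
  1 Regressive Voicing Assimilation: [sahifitdu] → [sahifiddu]
  2 Intervocalic Voicing: [sahifiddu] → [sahividdu]
  3 Velar Palatalization: no change — [sahividdu]
  4 Glottal Epenthesis: no change — [sahividdu]
/emekalow/:
  1 Regressive Voicing Assimilation: no change — [emekalow]
  2 Intervocalic Voicing: [emekalow] → [emegalow]
  3 Velar Palatalization: no change — [emegalow]
  4 Glottal Epenthesis: [emegalow] → [hemegalow]
/teghey/:
  1 Regressive Voicing Assimilation: [teghey] → [tekhey]
  2 Intervocalic Voicing: no change — [tekhey]
  3 Velar Palatalization: no change — [tekhey]
  4 Glottal Epenthesis: no change — [tekhey]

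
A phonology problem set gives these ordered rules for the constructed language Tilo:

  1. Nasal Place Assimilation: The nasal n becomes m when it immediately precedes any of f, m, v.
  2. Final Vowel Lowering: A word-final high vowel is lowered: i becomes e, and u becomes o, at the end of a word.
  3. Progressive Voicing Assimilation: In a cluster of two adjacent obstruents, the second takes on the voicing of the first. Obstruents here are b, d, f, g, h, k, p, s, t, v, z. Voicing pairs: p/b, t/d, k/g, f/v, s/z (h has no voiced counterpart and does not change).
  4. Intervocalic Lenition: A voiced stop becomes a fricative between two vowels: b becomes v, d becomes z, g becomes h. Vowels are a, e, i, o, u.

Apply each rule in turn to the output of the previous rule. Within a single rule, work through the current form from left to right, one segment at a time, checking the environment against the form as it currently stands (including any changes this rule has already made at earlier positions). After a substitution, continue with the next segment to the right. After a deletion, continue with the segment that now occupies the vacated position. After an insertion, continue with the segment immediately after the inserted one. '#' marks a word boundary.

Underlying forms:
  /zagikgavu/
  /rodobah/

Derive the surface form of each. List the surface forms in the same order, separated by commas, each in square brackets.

[zahikkavo], [rozovah]

/zagikgavu/:
  1 Nasal Place Assimilation: no change — [zagikgavu]
  2 Final Vowel Lowering: [zagikgavu] → [zagikgavo]
  3 Progressive Voicing Assimilation: [zagikgavo] → [zagikkavo]
  4 Intervocalic Lenition: [zagikkavo] → [zahikkavo]
/rodobah/:
  1 Nasal Place Assimilation: no change — [rodobah]
  2 Final Vowel Lowering: no change — [rodobah]
  3 Progressive Voicing Assimilation: no change — [rodobah]
  4 Intervocalic Lenition: [rodobah] → [rozovah]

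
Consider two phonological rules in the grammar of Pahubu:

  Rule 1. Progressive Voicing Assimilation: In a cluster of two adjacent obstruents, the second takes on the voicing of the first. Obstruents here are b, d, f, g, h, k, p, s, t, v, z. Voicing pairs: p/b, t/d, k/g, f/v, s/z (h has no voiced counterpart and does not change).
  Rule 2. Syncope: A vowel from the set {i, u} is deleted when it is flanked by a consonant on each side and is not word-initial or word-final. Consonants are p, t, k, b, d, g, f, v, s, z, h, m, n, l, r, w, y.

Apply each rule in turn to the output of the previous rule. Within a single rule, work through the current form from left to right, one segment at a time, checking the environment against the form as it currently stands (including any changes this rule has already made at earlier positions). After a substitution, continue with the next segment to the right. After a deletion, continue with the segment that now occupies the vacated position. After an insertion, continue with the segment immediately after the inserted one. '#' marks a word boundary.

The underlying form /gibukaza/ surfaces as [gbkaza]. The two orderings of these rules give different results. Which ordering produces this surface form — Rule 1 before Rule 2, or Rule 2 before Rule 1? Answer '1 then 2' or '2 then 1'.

Order 1 then 2:
  1 Progressive Voicing Assimilation: no change — [gibukaza]
  2 Syncope: [gibukaza] → [gbkaza]
  result: [gbkaza]
Order 2 then 1:
  2 Syncope: [gibukaza] → [gbkaza]
  1 Progressive Voicing Assimilation: [gbkaza] → [gbgaza]
  result: [gbgaza]

1 then 2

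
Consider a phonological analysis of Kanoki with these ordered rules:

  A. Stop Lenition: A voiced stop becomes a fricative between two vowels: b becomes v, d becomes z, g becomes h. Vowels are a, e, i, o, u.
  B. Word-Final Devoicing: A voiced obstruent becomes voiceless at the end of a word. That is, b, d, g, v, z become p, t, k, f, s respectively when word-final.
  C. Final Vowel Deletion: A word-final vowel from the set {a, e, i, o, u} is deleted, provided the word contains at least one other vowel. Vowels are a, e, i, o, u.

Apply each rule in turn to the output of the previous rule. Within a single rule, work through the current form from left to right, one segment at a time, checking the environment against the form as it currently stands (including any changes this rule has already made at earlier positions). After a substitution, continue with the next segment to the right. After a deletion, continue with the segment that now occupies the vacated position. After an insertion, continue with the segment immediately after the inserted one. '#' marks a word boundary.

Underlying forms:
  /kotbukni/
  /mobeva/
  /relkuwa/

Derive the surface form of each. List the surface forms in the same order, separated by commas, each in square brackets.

/kotbukni/:
  A Stop Lenition: no change — [kotbukni]
  B Word-Final Devoicing: no change — [kotbukni]
  C Final Vowel Deletion: [kotbukni] → [kotbukn]
/mobeva/:
  A Stop Lenition: [mobeva] → [moveva]
  B Word-Final Devoicing: no change — [moveva]
  C Final Vowel Deletion: [moveva] → [movev]
/relkuwa/:
  A Stop Lenition: no change — [relkuwa]
  B Word-Final Devoicing: no change — [relkuwa]
  C Final Vowel Deletion: [relkuwa] → [relkuw]

[kotbukn], [movev], [relkuw]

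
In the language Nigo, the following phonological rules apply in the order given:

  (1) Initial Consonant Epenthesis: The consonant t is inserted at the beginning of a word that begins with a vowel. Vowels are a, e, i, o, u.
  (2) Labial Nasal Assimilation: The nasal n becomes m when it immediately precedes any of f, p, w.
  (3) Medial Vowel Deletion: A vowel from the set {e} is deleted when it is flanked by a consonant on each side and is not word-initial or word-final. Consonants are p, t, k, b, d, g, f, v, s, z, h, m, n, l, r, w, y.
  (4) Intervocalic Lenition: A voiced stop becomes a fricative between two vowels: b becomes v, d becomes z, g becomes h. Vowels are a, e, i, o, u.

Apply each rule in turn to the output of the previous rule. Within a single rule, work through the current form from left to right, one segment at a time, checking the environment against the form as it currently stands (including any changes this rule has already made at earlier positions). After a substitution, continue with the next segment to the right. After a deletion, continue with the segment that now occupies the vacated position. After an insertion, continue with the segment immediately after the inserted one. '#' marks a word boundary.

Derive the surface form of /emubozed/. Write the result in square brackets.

[tmuvozd]

(1) Initial Consonant Epenthesis: [emubozed] → [temubozed]
(2) Labial Nasal Assimilation: no change — [temubozed]
(3) Medial Vowel Deletion: [temubozed] → [tmubozd]
(4) Intervocalic Lenition: [tmubozd] → [tmuvozd]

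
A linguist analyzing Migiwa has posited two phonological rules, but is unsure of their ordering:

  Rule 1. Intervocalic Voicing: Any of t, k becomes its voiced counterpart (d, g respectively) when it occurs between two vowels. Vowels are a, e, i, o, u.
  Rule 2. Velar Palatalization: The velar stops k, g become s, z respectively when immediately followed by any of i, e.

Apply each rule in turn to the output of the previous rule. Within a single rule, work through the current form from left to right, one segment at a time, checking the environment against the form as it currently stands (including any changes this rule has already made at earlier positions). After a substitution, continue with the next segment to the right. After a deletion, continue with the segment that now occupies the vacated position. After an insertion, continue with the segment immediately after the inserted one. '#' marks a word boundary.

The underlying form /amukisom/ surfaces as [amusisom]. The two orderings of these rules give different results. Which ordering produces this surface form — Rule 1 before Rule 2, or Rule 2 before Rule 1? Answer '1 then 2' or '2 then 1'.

Order 1 then 2:
  1 Intervocalic Voicing: [amukisom] → [amugisom]
  2 Velar Palatalization: [amugisom] → [amuzisom]
  result: [amuzisom]
Order 2 then 1:
  2 Velar Palatalization: [amukisom] → [amusisom]
  1 Intervocalic Voicing: no change — [amusisom]
  result: [amusisom]

2 then 1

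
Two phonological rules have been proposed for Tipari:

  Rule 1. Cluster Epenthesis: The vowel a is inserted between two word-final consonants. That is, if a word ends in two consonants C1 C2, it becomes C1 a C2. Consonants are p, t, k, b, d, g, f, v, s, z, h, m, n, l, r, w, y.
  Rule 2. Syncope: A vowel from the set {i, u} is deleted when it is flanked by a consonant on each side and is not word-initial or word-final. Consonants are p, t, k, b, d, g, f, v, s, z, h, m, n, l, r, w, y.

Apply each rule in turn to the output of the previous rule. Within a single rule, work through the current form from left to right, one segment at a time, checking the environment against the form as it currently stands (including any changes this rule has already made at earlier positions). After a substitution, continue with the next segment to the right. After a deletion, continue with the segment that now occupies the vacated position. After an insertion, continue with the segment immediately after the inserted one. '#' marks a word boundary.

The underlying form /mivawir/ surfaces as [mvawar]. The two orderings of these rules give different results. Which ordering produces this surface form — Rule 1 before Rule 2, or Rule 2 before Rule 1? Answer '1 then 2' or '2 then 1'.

Order 1 then 2:
  1 Cluster Epenthesis: no change — [mivawir]
  2 Syncope: [mivawir] → [mvawr]
  result: [mvawr]
Order 2 then 1:
  2 Syncope: [mivawir] → [mvawr]
  1 Cluster Epenthesis: [mvawr] → [mvawar]
  result: [mvawar]

2 then 1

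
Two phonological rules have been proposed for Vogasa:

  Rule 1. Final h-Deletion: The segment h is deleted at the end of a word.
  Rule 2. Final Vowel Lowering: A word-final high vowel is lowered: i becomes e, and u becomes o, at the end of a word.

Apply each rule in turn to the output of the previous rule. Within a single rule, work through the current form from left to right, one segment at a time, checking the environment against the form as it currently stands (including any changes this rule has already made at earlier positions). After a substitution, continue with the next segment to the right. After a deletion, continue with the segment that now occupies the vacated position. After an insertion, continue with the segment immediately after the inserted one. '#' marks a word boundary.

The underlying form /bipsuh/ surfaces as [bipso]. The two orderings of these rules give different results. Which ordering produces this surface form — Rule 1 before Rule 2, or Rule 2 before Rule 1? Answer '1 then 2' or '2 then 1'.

Order 1 then 2:
  1 Final h-Deletion: [bipsuh] → [bipsu]
  2 Final Vowel Lowering: [bipsu] → [bipso]
  result: [bipso]
Order 2 then 1:
  2 Final Vowel Lowering: no change — [bipsuh]
  1 Final h-Deletion: [bipsuh] → [bipsu]
  result: [bipsu]

1 then 2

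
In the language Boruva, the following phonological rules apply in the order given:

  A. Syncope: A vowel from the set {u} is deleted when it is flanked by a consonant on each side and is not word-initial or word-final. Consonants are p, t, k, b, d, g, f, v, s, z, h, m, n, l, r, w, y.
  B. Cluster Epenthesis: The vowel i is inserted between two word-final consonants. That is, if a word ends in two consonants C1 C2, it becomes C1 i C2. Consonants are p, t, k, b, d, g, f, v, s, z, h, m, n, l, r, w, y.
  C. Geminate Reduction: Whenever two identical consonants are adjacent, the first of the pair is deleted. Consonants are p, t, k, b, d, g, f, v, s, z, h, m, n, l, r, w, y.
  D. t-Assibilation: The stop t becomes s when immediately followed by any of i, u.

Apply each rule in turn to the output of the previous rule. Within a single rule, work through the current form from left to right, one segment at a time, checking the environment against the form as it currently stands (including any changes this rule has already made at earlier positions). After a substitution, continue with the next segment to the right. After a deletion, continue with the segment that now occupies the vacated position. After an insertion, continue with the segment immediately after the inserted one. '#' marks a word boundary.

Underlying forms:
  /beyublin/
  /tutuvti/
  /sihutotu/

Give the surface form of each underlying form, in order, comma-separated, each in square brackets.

[beyblin], [tvsi], [sihtosu]

/beyublin/:
  A Syncope: [beyublin] → [beyblin]
  B Cluster Epenthesis: no change — [beyblin]
  C Geminate Reduction: no change — [beyblin]
  D t-Assibilation: no change — [beyblin]
/tutuvti/:
  A Syncope: [tutuvti] → [ttvti]
  B Cluster Epenthesis: no change — [ttvti]
  C Geminate Reduction: [ttvti] → [tvti]
  D t-Assibilation: [tvti] → [tvsi]
/sihutotu/:
  A Syncope: [sihutotu] → [sihtotu]
  B Cluster Epenthesis: no change — [sihtotu]
  C Geminate Reduction: no change — [sihtotu]
  D t-Assibilation: [sihtotu] → [sihtosu]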